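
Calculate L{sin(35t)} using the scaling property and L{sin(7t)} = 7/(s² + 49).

Using L{f(at)} = (1/a)F(s/a) with a=5: L{sin(35t)} = (1/5) · 7/((s/5)² + 49) = (1/5) · 7·25/(s² + 1225) = 35/(s² + 1225)

Final answer: 35/(s² + 1225)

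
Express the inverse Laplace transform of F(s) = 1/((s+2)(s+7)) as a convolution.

1/((s+2)(s+7)) = (1/(s+2))·(1/(s+7)) = L{e^(-2t)}·L{e^(-7t)}. So f(t) = e^(-2t)*e^(-7t) = ∫₀ᵗ e^(-2τ)·e^(-7(t-τ)) dτ

Final answer: ∫₀ᵗ e^(-2τ)·e^(-7(t-τ)) dτ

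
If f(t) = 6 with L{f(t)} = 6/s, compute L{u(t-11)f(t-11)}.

Time shift theorem: L{u(t-a)f(t-a)} = e^(-as)F(s). Here a=11, F(s) = 6/s, so L{u(t-11)f(t-11)} = e^(-11s)·6/s

Final answer: e^(-11s)·6/s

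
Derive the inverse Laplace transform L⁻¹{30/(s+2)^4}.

L⁻¹{n!/(s-a)^(n+1)} = t^n·e^(at) with n=3, a=-2. So L⁻¹{6/(s+2)^4} = t^3·e^(-2t), and L⁻¹{30/(s+2)^4} = (30/6)·t^3·e^(-2t) = 5·t^3·e^(-2t)

Final answer: 5·t^3·e^(-2t)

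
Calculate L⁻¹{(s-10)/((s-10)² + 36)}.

Using frequency shift: L⁻¹{(s-a)/((s-a)² + b²)} = e^(at)cos(bt). Here a=10, b=6

Final answer: e^(10t)·cos(6t)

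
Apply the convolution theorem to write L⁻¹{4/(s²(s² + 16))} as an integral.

4/(s²(s² + 16)) = (1/s²)·(4/(s² + 16)) = L{t}·L{sin(4t)}. So f(t) = t*(sin(4t)) = ∫₀ᵗ τ·sin(4(t-τ)) dτ

Final answer: ∫₀ᵗ τ·sin(4(t-τ)) dτ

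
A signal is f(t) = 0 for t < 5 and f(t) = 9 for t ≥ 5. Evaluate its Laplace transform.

f(t) = 9·u(t-5). L{u(t-5)} = e^(-5s)/s, so L{f(t)} = 9·e^(-5s)/s

Final answer: 9·e^(-5s)/s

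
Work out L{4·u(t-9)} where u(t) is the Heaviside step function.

L{u(t-a)} = e^(-as)/s. Here a=9, so L{u(t-9)} = e^(-9s)/s, and L{4·u(t-9)} = 4·e^(-9s)/s

Final answer: 4·e^(-9s)/s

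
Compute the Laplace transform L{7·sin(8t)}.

L{sin(ωt)} = ω/(s² + ω²), so L{sin(8t)} = 8/(s² + 64). Then L{7·sin(8t)} = 7·8/(s² + 64) = 56/(s² + 64)

Final answer: 56/(s² + 64)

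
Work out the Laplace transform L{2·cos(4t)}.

L{cos(ωt)} = s/(s² + ω²), so L{cos(4t)} = s/(s² + 16). Then L{2·cos(4t)} = 2·s/(s² + 16) = 2s/(s² + 16)

Final answer: 2s/(s² + 16)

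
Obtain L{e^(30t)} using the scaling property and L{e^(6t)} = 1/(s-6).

Using L{f(at)} = (1/a)F(s/a) with a=5 and f(t) = e^(6t): L{e^(30t)} = (1/5) · 1/((s/5)-6) = (1/5) · 5/(s-30) = 1/(s-30)

Final answer: 1/(s-30)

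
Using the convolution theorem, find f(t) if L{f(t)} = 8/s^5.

8/s^5 = (8/s)·(1/s^4) = L{8}·L{t^3/6}. By convolution, f(t) = 8*t^3/6 = ∫₀ᵗ 8·τ^3/6 dτ = 8·t^4/24

Final answer: 8·t^4/24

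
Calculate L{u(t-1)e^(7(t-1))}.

u(t-a)f(t-a) with f(t)=e^(7t). L{e^(7t)} = 1/(s-7). By time shift: e^(-s)/(s-7)

Final answer: e^(-s)/(s-7)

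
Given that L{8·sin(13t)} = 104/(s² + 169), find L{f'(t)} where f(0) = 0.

L{f'(t)} = s·F(s) - f(0) = s·104/(s² + 169) - 0 = 104s/(s² + 169)

Final answer: 104s/(s² + 169)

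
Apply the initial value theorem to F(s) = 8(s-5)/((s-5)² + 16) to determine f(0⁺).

f(0⁺) = lim_{s→∞} sF(s) = lim_{s→∞} 8s(s-5)/((s-5)² + 16) = 8

Final answer: 8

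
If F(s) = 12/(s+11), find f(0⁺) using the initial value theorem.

f(0⁺) = lim_{s→∞} s·12/(s+11) = lim_{s→∞} 12s/(s+11) = 12

Final answer: 12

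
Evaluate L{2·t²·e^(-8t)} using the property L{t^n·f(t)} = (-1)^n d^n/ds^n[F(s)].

L{e^(-8t)} = 1/(s+8). d/ds[1/(s+8)] = -1/(s+8)². d²/ds²[1/(s+8)] = 2/(s+8)³. So L{t²·e^(-8t)} = (-1)² · 2/(s+8)³ = 2/(s+8)³. Then L{2·t²·e^(-8t)} = 2·2/(s+8)³ = 4/(s+8)³

Final answer: 4/(s+8)³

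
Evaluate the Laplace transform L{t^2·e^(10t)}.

L{t^n·e^(at)} = n!/(s-a)^(n+1), so L{t^2·e^(10t)} = 2/(s-10)^3

Final answer: 2/(s-10)^3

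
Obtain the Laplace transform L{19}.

L{19} = 19 · L{1} = 19/s

Final answer: 19/s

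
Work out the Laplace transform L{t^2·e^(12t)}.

L{t^n·e^(at)} = n!/(s-a)^(n+1), so L{t^2·e^(12t)} = 2/(s-12)^3

Final answer: 2/(s-12)^3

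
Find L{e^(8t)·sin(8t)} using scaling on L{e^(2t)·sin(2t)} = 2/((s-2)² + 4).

Scaling with a=4: L{e^(8t)·sin(8t)} = (1/4) · 2/((s/4-2)² + 4). Simplifying: 8/((s-8)² + 64)

Final answer: 8/((s-8)² + 64)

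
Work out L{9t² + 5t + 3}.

L{9t² + 5t + 3} = 9·2/s³ + 5/s² + 3/s = 18/s³ + 5/s² + 3/s

Final answer: 18/s³ + 5/s² + 3/s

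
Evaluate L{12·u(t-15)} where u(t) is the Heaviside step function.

L{u(t-a)} = e^(-as)/s. Here a=15, so L{u(t-15)} = e^(-15s)/s, and L{12·u(t-15)} = 12·e^(-15s)/s

Final answer: 12·e^(-15s)/s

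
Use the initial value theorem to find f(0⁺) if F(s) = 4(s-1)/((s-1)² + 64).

f(0⁺) = lim_{s→∞} sF(s) = lim_{s→∞} 4s(s-1)/((s-1)² + 64) = 4

Final answer: 4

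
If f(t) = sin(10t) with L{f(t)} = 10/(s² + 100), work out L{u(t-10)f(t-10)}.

Time shift theorem: L{u(t-a)f(t-a)} = e^(-as)F(s). Here a=10, F(s) = 10/(s² + 100), so L{u(t-10)f(t-10)} = e^(-10s)·10/(s² + 100)

Final answer: e^(-10s)·10/(s² + 100)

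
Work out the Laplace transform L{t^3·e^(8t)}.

L{t^n·e^(at)} = n!/(s-a)^(n+1), so L{t^3·e^(8t)} = 6/(s-8)^4

Final answer: 6/(s-8)^4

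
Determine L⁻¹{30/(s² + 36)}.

This is the form c·a/(s² + a²) with a = 6, c = 5. L⁻¹ = 5·sin(6t)

Final answer: 5·sin(6t)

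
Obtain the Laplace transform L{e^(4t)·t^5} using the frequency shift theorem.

L{e^(at)·t^n} = n!/(s-a)^(n+1), so L{e^(4t)·t^5} = 120/(s-4)^6

Final answer: 120/(s-4)^6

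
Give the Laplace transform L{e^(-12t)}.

L{e^(at)} = 1/(s-a), so L{e^(-12t)} = 1/(s+12)

Final answer: 1/(s+12)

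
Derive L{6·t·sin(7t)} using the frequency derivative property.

L{sin(7t)} = 7/(s² + 49). By L{t·f(t)} = -F'(s): -d/ds[7/(s² + 49)] = -(7)·(-2s)/(s² + 49)² = 14s/(s² + 49)². Then L{6·t·sin(7t)} = 6·14s/(s² + 49)² = 84s/(s² + 49)²

Final answer: 84s/(s² + 49)²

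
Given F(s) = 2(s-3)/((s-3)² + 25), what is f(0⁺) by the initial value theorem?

f(0⁺) = lim_{s→∞} sF(s) = lim_{s→∞} 2s(s-3)/((s-3)² + 25) = 2

Final answer: 2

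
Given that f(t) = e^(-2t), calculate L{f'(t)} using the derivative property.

f(0) = 1, F(s) = 1/(s+2). L{f'(t)} = s·F(s) - f(0) = s/(s+2) - 1 = (s - (s+2))/(s+2) = -2/(s+2)

Final answer: -2/(s+2)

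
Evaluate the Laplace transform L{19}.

L{19} = 19 · L{1} = 19/s

Final answer: 19/s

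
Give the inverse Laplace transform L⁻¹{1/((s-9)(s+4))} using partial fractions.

Decompose: A/(s-9) + B/(s+4). A = 1/13, B = -1/13. f(t) = (e^(9t) - e^(-4t))/13

Final answer: (e^(9t) - e^(-4t))/13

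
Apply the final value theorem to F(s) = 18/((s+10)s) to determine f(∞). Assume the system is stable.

f(∞) = lim_{s→0} sF(s) = lim_{s→0} 18/(s+10) = 9/5

Final answer: 9/5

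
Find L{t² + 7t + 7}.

L{t² + 7t + 7} = 2/s³ + 7/s² + 7/s = 2/s³ + 7/s² + 7/s

Final answer: 2/s³ + 7/s² + 7/s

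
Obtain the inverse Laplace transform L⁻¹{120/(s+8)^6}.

L⁻¹{n!/(s-a)^(n+1)} = t^n·e^(at), so L⁻¹{120/(s+8)^6} = t^5·e^(-8t)

Final answer: t^5·e^(-8t)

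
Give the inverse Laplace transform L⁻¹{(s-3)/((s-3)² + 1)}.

Using frequency shift, L⁻¹{(s-3)/((s-3)² + 1)} = e^(3t)·cos(t)

Final answer: e^(3t)·cos(t)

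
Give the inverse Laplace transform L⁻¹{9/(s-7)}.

L⁻¹{1/(s-a)} = e^(at), so L⁻¹{1/(s-7)} = e^(7t), and L⁻¹{9/(s-7)} = 9·e^(7t)

Final answer: 9·e^(7t)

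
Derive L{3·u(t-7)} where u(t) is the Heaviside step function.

L{u(t-a)} = e^(-as)/s. Here a=7, so L{u(t-7)} = e^(-7s)/s, and L{3·u(t-7)} = 3·e^(-7s)/s

Final answer: 3·e^(-7s)/s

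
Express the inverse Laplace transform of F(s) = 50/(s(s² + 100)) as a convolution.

50/(s(s² + 100)) = (1/s)·(50/(s² + 100)) = L{1}·L{5·sin(10t)}. So f(t) = 1*(5·sin(10t)) = ∫₀ᵗ 5·sin(10τ) dτ

Final answer: ∫₀ᵗ 5·sin(10τ) dτ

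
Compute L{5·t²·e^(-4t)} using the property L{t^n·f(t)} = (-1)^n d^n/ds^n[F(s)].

L{e^(-4t)} = 1/(s+4). d/ds[1/(s+4)] = -1/(s+4)². d²/ds²[1/(s+4)] = 2/(s+4)³. So L{t²·e^(-4t)} = (-1)² · 2/(s+4)³ = 2/(s+4)³. Then L{5·t²·e^(-4t)} = 5·2/(s+4)³ = 10/(s+4)³

Final answer: 10/(s+4)³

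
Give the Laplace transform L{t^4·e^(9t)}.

L{t^n·e^(at)} = n!/(s-a)^(n+1), so L{t^4·e^(9t)} = 24/(s-9)^5

Final answer: 24/(s-9)^5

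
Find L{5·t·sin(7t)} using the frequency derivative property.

L{sin(7t)} = 7/(s² + 49). By L{t·f(t)} = -F'(s): -d/ds[7/(s² + 49)] = -(7)·(-2s)/(s² + 49)² = 14s/(s² + 49)². Then L{5·t·sin(7t)} = 5·14s/(s² + 49)² = 70s/(s² + 49)²

Final answer: 70s/(s² + 49)²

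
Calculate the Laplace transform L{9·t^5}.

L{t^n} = n!/s^(n+1), so L{t^5} = 120/s^6. Then L{9·t^5} = 9·120/s^6 = 1080/s^6

Final answer: 1080/s^6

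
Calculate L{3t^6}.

L{t^n} = n!/s^(n+1). So L{3t^6} = 3·6!/s^7 = 2160/s^7

Final answer: 2160/s^7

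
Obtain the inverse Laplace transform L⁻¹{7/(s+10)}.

L⁻¹{1/(s-a)} = e^(at), so L⁻¹{1/(s+10)} = e^(-10t), and L⁻¹{7/(s+10)} = 7·e^(-10t)

Final answer: 7·e^(-10t)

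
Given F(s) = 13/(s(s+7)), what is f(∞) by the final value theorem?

f(∞) = lim_{s→0} s·13/(s(s+7)) = lim_{s→0} 13/(s+7) = 13/7 = 13/7

Final answer: 13/7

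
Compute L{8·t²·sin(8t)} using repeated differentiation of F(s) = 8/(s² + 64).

F(s) = 8/(s² + 64). F'(s) = -16s/(s² + 64)². F''(s) = -16(64 - 3s²)/(s² + 64)³ = (48s² - 1024)/(s² + 64)³. So L{t²·sin(8t)} = (-1)² F''(s) = (48s² - 1024)/(s² + 64)³. Then L{8·t²·sin(8t)} = 8·(48s² - 1024)/(s² + 64)³ = (384s² - 8192)/(s² + 64)³

Final answer: (384s² - 8192)/(s² + 64)³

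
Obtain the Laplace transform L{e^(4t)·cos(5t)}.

L{e^(at)·cos(ωt)} = (s-a)/((s-a)² + ω²), so L{e^(4t)·cos(5t)} = (s-4)/((s-4)² + 25)

Final answer: (s-4)/((s-4)² + 25)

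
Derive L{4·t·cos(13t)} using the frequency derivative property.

L{cos(13t)} = s/(s² + 169). Derivative: d/ds[s/(s² + 169)] = [(s² + 169) - s·2s]/(s² + 169)² = (169 - s²)/(s² + 169)². So L{t·cos(13t)} = -F'(s) = (s² - 169)/(s² + 169)². Then L{4·t·cos(13t)} = 4·(s² - 169)/(s² + 169)²

Final answer: 4·(s² - 169)/(s² + 169)²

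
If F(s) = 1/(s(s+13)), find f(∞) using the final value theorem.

f(∞) = lim_{s→0} s·1/(s(s+13)) = lim_{s→0} 1/(s+13) = 1/13 = 1/13

Final answer: 1/13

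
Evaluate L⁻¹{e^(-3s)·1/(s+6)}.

L⁻¹{1/(s+6)} = e^(-6t). By the time shift theorem, L⁻¹{e^(-as)F(s)} = u(t-a)f(t-a) with a=3, so L⁻¹{e^(-3s)·1/(s+6)} = u(t-3)·e^(-6(t-3))

Final answer: u(t-3)·e^(-6(t-3))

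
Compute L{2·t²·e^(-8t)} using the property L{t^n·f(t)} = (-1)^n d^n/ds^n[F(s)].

L{e^(-8t)} = 1/(s+8). d/ds[1/(s+8)] = -1/(s+8)². d²/ds²[1/(s+8)] = 2/(s+8)³. So L{t²·e^(-8t)} = (-1)² · 2/(s+8)³ = 2/(s+8)³. Then L{2·t²·e^(-8t)} = 2·2/(s+8)³ = 4/(s+8)³

Final answer: 4/(s+8)³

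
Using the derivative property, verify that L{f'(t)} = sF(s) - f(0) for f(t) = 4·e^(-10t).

f'(t) = -40e^(-10t). Direct: L{f'(t)} = -40/(s+10). Property: s·4/(s+10) - 4 = (4s - 4(s+10))/(s+10) = -40/(s+10). ✓

Final answer: -40/(s+10)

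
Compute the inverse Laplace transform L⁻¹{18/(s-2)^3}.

L⁻¹{n!/(s-a)^(n+1)} = t^n·e^(at) with n=2, a=2. So L⁻¹{2/(s-2)^3} = t^2·e^(2t), and L⁻¹{18/(s-2)^3} = (18/2)·t^2·e^(2t) = 9·t^2·e^(2t)

Final answer: 9·t^2·e^(2t)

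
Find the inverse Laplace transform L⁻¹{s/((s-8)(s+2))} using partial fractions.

Using partial fractions, f(t) = (8e^(8t) + 2e^(-2t))/10

Final answer: (8e^(8t) + 2e^(-2t))/10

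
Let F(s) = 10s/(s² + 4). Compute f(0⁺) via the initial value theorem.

f(0⁺) = lim_{s→∞} s·10s/(s² + 4) = lim_{s→∞} 10s²/(s² + 4) = 10

Final answer: 10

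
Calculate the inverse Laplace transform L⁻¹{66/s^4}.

L⁻¹{n!/s^(n+1)} = t^n with n=3. So L⁻¹{6/s^4} = t^3, and L⁻¹{66/s^4} = (66/6)·t^3 = 11·t^3

Final answer: 11·t^3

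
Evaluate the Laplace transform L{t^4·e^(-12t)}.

L{t^n·e^(at)} = n!/(s-a)^(n+1), so L{t^4·e^(-12t)} = 24/(s+12)^5

Final answer: 24/(s+12)^5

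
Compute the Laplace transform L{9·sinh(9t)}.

L{sinh(ωt)} = ω/(s² - ω²), so L{sinh(9t)} = 9/(s² - 81). Then L{9·sinh(9t)} = 9·9/(s² - 81) = 81/(s² - 81)

Final answer: 81/(s² - 81)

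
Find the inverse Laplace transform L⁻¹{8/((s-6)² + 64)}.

Using frequency shift, L⁻¹{8/((s-6)² + 64)} = e^(6t)·sin(8t)

Final answer: e^(6t)·sin(8t)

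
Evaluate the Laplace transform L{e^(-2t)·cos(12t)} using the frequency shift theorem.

Frequency shift: L{e^(at)f(t)} = F(s-a). L{e^(-2t)·cos(12t)} = (s+2)/((s+2)² + 144)

Final answer: (s+2)/((s+2)² + 144)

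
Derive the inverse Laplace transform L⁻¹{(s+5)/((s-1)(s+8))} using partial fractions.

Using partial fractions, f(t) = (6e^t + 3e^(-8t))/9

Final answer: (6e^t + 3e^(-8t))/9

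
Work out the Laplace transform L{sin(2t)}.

L{sin(ωt)} = ω/(s² + ω²), so L{sin(2t)} = 2/(s² + 4)

Final answer: 2/(s² + 4)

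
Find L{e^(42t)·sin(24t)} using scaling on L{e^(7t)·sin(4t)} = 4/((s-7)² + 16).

Scaling with a=6: L{e^(42t)·sin(24t)} = (1/6) · 4/((s/6-7)² + 16). Simplifying: 24/((s-42)² + 576)

Final answer: 24/((s-42)² + 576)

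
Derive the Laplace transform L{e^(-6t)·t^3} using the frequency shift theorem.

L{e^(at)·t^n} = n!/(s-a)^(n+1), so L{e^(-6t)·t^3} = 6/(s+6)^4

Final answer: 6/(s+6)^4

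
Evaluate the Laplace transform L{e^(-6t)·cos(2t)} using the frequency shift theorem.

Frequency shift: L{e^(at)f(t)} = F(s-a). L{e^(-6t)·cos(2t)} = (s+6)/((s+6)² + 4)

Final answer: (s+6)/((s+6)² + 4)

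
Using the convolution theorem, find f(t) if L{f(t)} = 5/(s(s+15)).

5/(s(s+15)) = (5/s)·(1/(s+15)) = L{5}·L{e^(-15t)}. By convolution, f(t) = 5*e^(-15t) = ∫₀ᵗ 5·e^(-15τ) dτ = 5·(1 - e^(-15t))/15

Final answer: 5·(1 - e^(-15t))/15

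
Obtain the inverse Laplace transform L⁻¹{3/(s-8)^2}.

L⁻¹{n!/(s-a)^(n+1)} = t^n·e^(at) with n=1, a=8. So L⁻¹{1/(s-8)^2} = t·e^(8t), and L⁻¹{3/(s-8)^2} = (3/1)·t·e^(8t) = 3·t·e^(8t)

Final answer: 3·t·e^(8t)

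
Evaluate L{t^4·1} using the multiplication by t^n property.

L{1} = 1/s. d^1/ds^1[1/s] = -1/s². d^2/ds^2[1/s] = 2/s^3. d^3/ds^3[1/s] = -6/s^4. d^4/ds^4[1/s] = 24/s^5. So L{t^4} = (-1)^{4}·24/s^5 = 24/s^5

Final answer: 24/s^5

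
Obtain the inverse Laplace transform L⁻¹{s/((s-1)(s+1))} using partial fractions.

Using partial fractions, f(t) = (e^t + e^(-t))/2

Final answer: (e^t + e^(-t))/2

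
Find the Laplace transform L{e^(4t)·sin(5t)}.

L{e^(at)·sin(ωt)} = ω/((s-a)² + ω²), so L{e^(4t)·sin(5t)} = 5/((s-4)² + 25)

Final answer: 5/((s-4)² + 25)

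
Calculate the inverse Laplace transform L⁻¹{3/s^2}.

L⁻¹{n!/s^(n+1)} = t^n with n=1. So L⁻¹{1/s^2} = t, and L⁻¹{3/s^2} = (3/1)·t = 3·t

Final answer: 3·t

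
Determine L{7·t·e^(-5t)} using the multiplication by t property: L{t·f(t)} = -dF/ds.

Using L{t^n·e^(at)} = n!/(s-a)^(n+1), L{t·e^(-5t)} = 1/(s+5)^2, so L{7·t·e^(-5t)} = 7·1/(s+5)^2 = 7/(s+5)^2

Final answer: 7/(s+5)^2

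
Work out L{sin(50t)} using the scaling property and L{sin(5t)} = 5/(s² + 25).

Using L{f(at)} = (1/a)F(s/a) with a=10: L{sin(50t)} = (1/10) · 5/((s/10)² + 25) = (1/10) · 5·100/(s² + 2500) = 50/(s² + 2500)

Final answer: 50/(s² + 2500)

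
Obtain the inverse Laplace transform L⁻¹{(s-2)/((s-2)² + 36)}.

Using frequency shift, L⁻¹{(s-2)/((s-2)² + 36)} = e^(2t)·cos(6t)

Final answer: e^(2t)·cos(6t)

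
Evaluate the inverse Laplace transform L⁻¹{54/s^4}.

L⁻¹{n!/s^(n+1)} = t^n with n=3. So L⁻¹{6/s^4} = t^3, and L⁻¹{54/s^4} = (54/6)·t^3 = 9·t^3

Final answer: 9·t^3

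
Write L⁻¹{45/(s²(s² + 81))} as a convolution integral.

45/(s²(s² + 81)) = (1/s²)·(45/(s² + 81)) = L{t}·L{5·sin(9t)}. So f(t) = t*(5·sin(9t)) = ∫₀ᵗ 5τ·sin(9(t-τ)) dτ

Final answer: ∫₀ᵗ 5τ·sin(9(t-τ)) dτ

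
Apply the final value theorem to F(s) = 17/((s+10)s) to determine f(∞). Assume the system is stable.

f(∞) = lim_{s→0} sF(s) = lim_{s→0} 17/(s+10) = 17/10

Final answer: 17/10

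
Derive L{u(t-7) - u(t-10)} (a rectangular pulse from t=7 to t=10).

L{u(t-a)} = e^(-as)/s. L{u(t-7) - u(t-10)} = (e^(-7s) - e^(-10s))/s

Final answer: (e^(-7s) - e^(-10s))/s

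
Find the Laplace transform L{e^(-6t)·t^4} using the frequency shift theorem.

L{e^(at)·t^n} = n!/(s-a)^(n+1), so L{e^(-6t)·t^4} = 24/(s+6)^5

Final answer: 24/(s+6)^5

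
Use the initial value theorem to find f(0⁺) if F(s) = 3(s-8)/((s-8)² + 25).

f(0⁺) = lim_{s→∞} sF(s) = lim_{s→∞} 3s(s-8)/((s-8)² + 25) = 3

Final answer: 3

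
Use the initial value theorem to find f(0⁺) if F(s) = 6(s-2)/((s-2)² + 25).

f(0⁺) = lim_{s→∞} sF(s) = lim_{s→∞} 6s(s-2)/((s-2)² + 25) = 6

Final answer: 6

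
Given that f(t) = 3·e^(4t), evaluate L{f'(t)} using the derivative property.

f(0) = 3, F(s) = 3/(s-4). L{f'(t)} = s·F(s) - f(0) = 3s/(s-4) - 3 = (3s - 3(s-4))/(s-4) = 12/(s-4)

Final answer: 12/(s-4)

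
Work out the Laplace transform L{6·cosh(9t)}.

L{cosh(ωt)} = s/(s² - ω²), so L{cosh(9t)} = s/(s² - 81). Then L{6·cosh(9t)} = 6·s/(s² - 81) = 6s/(s² - 81)

Final answer: 6s/(s² - 81)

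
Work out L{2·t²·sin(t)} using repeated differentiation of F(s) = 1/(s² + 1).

F(s) = 1/(s² + 1). F'(s) = -2s/(s² + 1)². F''(s) = -2(1 - 3s²)/(s² + 1)³ = (6s² - 2)/(s² + 1)³. So L{t²·sin(t)} = (-1)² F''(s) = (6s² - 2)/(s² + 1)³. Then L{2·t²·sin(t)} = 2·(6s² - 2)/(s² + 1)³ = (12s² - 4)/(s² + 1)³

Final answer: (12s² - 4)/(s² + 1)³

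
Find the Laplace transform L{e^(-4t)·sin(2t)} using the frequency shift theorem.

Frequency shift: L{e^(at)f(t)} = F(s-a). L{e^(-4t)·sin(2t)} = 2/((s+4)² + 4)

Final answer: 2/((s+4)² + 4)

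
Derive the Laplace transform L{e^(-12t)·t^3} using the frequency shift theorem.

L{e^(at)·t^n} = n!/(s-a)^(n+1), so L{e^(-12t)·t^3} = 6/(s+12)^4

Final answer: 6/(s+12)^4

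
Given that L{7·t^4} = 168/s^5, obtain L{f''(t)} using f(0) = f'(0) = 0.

L{f''(t)} = s²F(s) - sf(0) - f'(0) = s²·168/s^5 - 0 - 0 = 168/s^3

Final answer: 168/s^3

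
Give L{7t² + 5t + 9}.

L{7t² + 5t + 9} = 7·2/s³ + 5/s² + 9/s = 14/s³ + 5/s² + 9/s

Final answer: 14/s³ + 5/s² + 9/s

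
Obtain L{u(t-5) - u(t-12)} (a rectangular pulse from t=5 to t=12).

L{u(t-a)} = e^(-as)/s. L{u(t-5) - u(t-12)} = (e^(-5s) - e^(-12s))/s

Final answer: (e^(-5s) - e^(-12s))/s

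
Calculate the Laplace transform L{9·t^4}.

L{t^n} = n!/s^(n+1), so L{t^4} = 24/s^5. Then L{9·t^4} = 9·24/s^5 = 216/s^5

Final answer: 216/s^5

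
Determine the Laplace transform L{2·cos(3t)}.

L{cos(ωt)} = s/(s² + ω²), so L{cos(3t)} = s/(s² + 9). Then L{2·cos(3t)} = 2·s/(s² + 9) = 2s/(s² + 9)

Final answer: 2s/(s² + 9)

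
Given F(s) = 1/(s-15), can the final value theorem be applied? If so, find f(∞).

sF(s) = s/(s-15) has a pole at s = 15 in the right half-plane. Theorem does NOT apply (unstable system; f(t) = e^(15t) grows without bound).

Final answer: Not applicable (unstable)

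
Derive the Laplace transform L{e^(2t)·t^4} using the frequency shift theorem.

L{e^(at)·t^n} = n!/(s-a)^(n+1), so L{e^(2t)·t^4} = 24/(s-2)^5

Final answer: 24/(s-2)^5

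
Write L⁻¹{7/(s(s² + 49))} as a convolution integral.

7/(s(s² + 49)) = (1/s)·(7/(s² + 49)) = L{1}·L{sin(7t)}. So f(t) = 1*(sin(7t)) = ∫₀ᵗ sin(7τ) dτ

Final answer: ∫₀ᵗ sin(7τ) dτ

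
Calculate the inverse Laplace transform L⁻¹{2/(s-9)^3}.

L⁻¹{n!/(s-a)^(n+1)} = t^n·e^(at), so L⁻¹{2/(s-9)^3} = t^2·e^(9t)

Final answer: t^2·e^(9t)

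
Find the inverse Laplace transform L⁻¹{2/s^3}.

L⁻¹{n!/s^(n+1)} = t^n with n=2. So L⁻¹{2/s^3} = t^2

Final answer: t^2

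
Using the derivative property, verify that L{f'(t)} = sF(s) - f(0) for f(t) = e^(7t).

f'(t) = 7e^(7t). Direct: L{f'(t)} = 7/(s-7). Property: s·1/(s-7) - 1 = (s - (s-7))/(s-7) = 7/(s-7). ✓

Final answer: 7/(s-7)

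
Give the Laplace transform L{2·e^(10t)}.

L{e^(at)} = 1/(s-a), so L{e^(10t)} = 1/(s-10). Then L{2·e^(10t)} = 2/(s-10)

Final answer: 2/(s-10)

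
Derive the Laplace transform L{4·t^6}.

L{t^n} = n!/s^(n+1), so L{t^6} = 720/s^7. Then L{4·t^6} = 4·720/s^7 = 2880/s^7

Final answer: 2880/s^7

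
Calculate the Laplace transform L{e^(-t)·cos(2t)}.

L{e^(at)·cos(ωt)} = (s-a)/((s-a)² + ω²), so L{e^(-t)·cos(2t)} = (s+1)/((s+1)² + 4)

Final answer: (s+1)/((s+1)² + 4)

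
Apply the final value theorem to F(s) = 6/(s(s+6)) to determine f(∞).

f(∞) = lim_{s→0} s·6/(s(s+6)) = lim_{s→0} 6/(s+6) = 6/6 = 1

Final answer: 1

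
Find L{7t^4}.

L{t^n} = n!/s^(n+1). So L{7t^4} = 7·4!/s^5 = 168/s^5

Final answer: 168/s^5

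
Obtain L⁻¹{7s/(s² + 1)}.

This is the form c·s/(s² + a²) with a = 1, c = 7. L⁻¹ = 7·cos(t)

Final answer: 7·cos(t)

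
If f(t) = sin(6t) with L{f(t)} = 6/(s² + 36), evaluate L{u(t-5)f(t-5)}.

Time shift theorem: L{u(t-a)f(t-a)} = e^(-as)F(s). Here a=5, F(s) = 6/(s² + 36), so L{u(t-5)f(t-5)} = e^(-5s)·6/(s² + 36)

Final answer: e^(-5s)·6/(s² + 36)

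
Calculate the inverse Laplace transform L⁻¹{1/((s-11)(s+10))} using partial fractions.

Decompose: A/(s-11) + B/(s+10). A = 1/21, B = -1/21. f(t) = (e^(11t) - e^(-10t))/21

Final answer: (e^(11t) - e^(-10t))/21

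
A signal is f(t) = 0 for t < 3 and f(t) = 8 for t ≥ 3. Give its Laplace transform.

f(t) = 8·u(t-3). L{u(t-3)} = e^(-3s)/s, so L{f(t)} = 8·e^(-3s)/s

Final answer: 8·e^(-3s)/s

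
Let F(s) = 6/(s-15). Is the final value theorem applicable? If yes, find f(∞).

sF(s) = 6s/(s-15) has a pole at s = 15 in the right half-plane. Theorem does NOT apply (unstable system; f(t) = 6·e^(15t) grows without bound).

Final answer: Not applicable (unstable)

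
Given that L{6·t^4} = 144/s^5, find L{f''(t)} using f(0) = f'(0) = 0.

L{f''(t)} = s²F(s) - sf(0) - f'(0) = s²·144/s^5 - 0 - 0 = 144/s^3

Final answer: 144/s^3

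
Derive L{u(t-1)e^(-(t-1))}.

u(t-a)f(t-a) with f(t)=e^(-t). L{e^(-t)} = 1/(s+1). By time shift: e^(-s)/(s+1)

Final answer: e^(-s)/(s+1)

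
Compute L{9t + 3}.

L{9t + 3} = 9·L{t} + 3·L{1} = 9/s² + 3/s

Final answer: 9/s² + 3/s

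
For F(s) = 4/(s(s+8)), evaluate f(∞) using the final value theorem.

f(∞) = lim_{s→0} s·4/(s(s+8)) = lim_{s→0} 4/(s+8) = 4/8 = 1/2

Final answer: 1/2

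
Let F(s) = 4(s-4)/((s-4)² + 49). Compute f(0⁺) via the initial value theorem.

f(0⁺) = lim_{s→∞} sF(s) = lim_{s→∞} 4s(s-4)/((s-4)² + 49) = 4

Final answer: 4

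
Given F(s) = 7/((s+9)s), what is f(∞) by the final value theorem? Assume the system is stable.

f(∞) = lim_{s→0} sF(s) = lim_{s→0} 7/(s+9) = 7/9

Final answer: 7/9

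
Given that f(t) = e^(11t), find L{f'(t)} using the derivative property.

f(0) = 1, F(s) = 1/(s-11). L{f'(t)} = s·F(s) - f(0) = s/(s-11) - 1 = (s - (s-11))/(s-11) = 11/(s-11)

Final answer: 11/(s-11)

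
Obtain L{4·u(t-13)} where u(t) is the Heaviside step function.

L{u(t-a)} = e^(-as)/s. Here a=13, so L{u(t-13)} = e^(-13s)/s, and L{4·u(t-13)} = 4·e^(-13s)/s

Final answer: 4·e^(-13s)/s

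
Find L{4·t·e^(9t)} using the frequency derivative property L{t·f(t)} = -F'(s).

L{e^(9t)} = 1/(s-9). By frequency derivative: L{t·e^(9t)} = -d/ds[1/(s-9)] = -(-1)/(s-9)² = 1/(s-9)². Then L{4·t·e^(9t)} = 4·1/(s-9)² = 4/(s-9)²

Final answer: 4/(s-9)²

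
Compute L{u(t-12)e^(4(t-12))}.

u(t-a)f(t-a) with f(t)=e^(4t). L{e^(4t)} = 1/(s-4). By time shift: e^(-12s)/(s-4)

Final answer: e^(-12s)/(s-4)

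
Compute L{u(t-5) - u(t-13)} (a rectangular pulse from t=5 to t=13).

L{u(t-a)} = e^(-as)/s. L{u(t-5) - u(t-13)} = (e^(-5s) - e^(-13s))/s

Final answer: (e^(-5s) - e^(-13s))/s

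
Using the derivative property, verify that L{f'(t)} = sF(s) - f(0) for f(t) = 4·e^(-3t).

f'(t) = -12e^(-3t). Direct: L{f'(t)} = -12/(s+3). Property: s·4/(s+3) - 4 = (4s - 4(s+3))/(s+3) = -12/(s+3). ✓

Final answer: -12/(s+3)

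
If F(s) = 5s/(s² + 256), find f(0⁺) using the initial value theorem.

f(0⁺) = lim_{s→∞} s·5s/(s² + 256) = lim_{s→∞} 5s²/(s² + 256) = 5

Final answer: 5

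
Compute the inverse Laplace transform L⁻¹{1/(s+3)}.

L⁻¹{1/(s-a)} = e^(at), so L⁻¹{1/(s+3)} = e^(-3t)

Final answer: e^(-3t)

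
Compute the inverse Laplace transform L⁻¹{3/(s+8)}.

L⁻¹{1/(s-a)} = e^(at), so L⁻¹{1/(s+8)} = e^(-8t), and L⁻¹{3/(s+8)} = 3·e^(-8t)

Final answer: 3·e^(-8t)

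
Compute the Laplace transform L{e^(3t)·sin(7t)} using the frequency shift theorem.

Frequency shift: L{e^(at)f(t)} = F(s-a). L{e^(3t)·sin(7t)} = 7/((s-3)² + 49)

Final answer: 7/((s-3)² + 49)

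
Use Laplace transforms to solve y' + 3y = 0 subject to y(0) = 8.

L{y'} + 3L{y} = 0. sY - 8 + 3Y = 0. Y(s+3) = 8. Y = 8/(s+3)

Final answer: y(t) = 8e^(-3t)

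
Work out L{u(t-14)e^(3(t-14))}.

u(t-a)f(t-a) with f(t)=e^(3t). L{e^(3t)} = 1/(s-3). By time shift: e^(-14s)/(s-3)

Final answer: e^(-14s)/(s-3)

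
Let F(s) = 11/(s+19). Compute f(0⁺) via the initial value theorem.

f(0⁺) = lim_{s→∞} s·11/(s+19) = lim_{s→∞} 11s/(s+19) = 11

Final answer: 11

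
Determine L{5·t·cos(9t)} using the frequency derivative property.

L{cos(9t)} = s/(s² + 81). Derivative: d/ds[s/(s² + 81)] = [(s² + 81) - s·2s]/(s² + 81)² = (81 - s²)/(s² + 81)². So L{t·cos(9t)} = -F'(s) = (s² - 81)/(s² + 81)². Then L{5·t·cos(9t)} = 5·(s² - 81)/(s² + 81)²

Final answer: 5·(s² - 81)/(s² + 81)²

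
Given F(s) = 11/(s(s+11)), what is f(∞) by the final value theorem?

f(∞) = lim_{s→0} s·11/(s(s+11)) = lim_{s→0} 11/(s+11) = 11/11 = 1

Final answer: 1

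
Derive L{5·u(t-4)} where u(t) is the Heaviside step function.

L{u(t-a)} = e^(-as)/s. Here a=4, so L{u(t-4)} = e^(-4s)/s, and L{5·u(t-4)} = 5·e^(-4s)/s

Final answer: 5·e^(-4s)/s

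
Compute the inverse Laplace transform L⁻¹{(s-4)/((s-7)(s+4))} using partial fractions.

Using partial fractions, f(t) = (3e^(7t) + 8e^(-4t))/11

Final answer: (3e^(7t) + 8e^(-4t))/11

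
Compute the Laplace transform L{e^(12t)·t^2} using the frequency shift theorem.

L{e^(at)·t^n} = n!/(s-a)^(n+1), so L{e^(12t)·t^2} = 2/(s-12)^3

Final answer: 2/(s-12)^3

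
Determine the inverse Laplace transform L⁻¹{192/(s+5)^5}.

L⁻¹{n!/(s-a)^(n+1)} = t^n·e^(at) with n=4, a=-5. So L⁻¹{24/(s+5)^5} = t^4·e^(-5t), and L⁻¹{192/(s+5)^5} = (192/24)·t^4·e^(-5t) = 8·t^4·e^(-5t)

Final answer: 8·t^4·e^(-5t)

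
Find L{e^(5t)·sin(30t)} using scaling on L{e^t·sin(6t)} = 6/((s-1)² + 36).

Scaling with a=5: L{e^(5t)·sin(30t)} = (1/5) · 6/((s/5-1)² + 36). Simplifying: 30/((s-5)² + 900)

Final answer: 30/((s-5)² + 900)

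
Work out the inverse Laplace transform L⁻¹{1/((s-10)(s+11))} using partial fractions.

Decompose: A/(s-10) + B/(s+11). A = 1/21, B = -1/21. f(t) = (e^(10t) - e^(-11t))/21

Final answer: (e^(10t) - e^(-11t))/21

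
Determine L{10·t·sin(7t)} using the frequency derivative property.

L{sin(7t)} = 7/(s² + 49). By L{t·f(t)} = -F'(s): -d/ds[7/(s² + 49)] = -(7)·(-2s)/(s² + 49)² = 14s/(s² + 49)². Then L{10·t·sin(7t)} = 10·14s/(s² + 49)² = 140s/(s² + 49)²

Final answer: 140s/(s² + 49)²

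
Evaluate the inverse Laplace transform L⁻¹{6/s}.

L⁻¹{c/s} = c, so L⁻¹{6/s} = 6

Final answer: 6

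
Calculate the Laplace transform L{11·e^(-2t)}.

L{e^(at)} = 1/(s-a), so L{e^(-2t)} = 1/(s+2). Then L{11·e^(-2t)} = 11/(s+2)

Final answer: 11/(s+2)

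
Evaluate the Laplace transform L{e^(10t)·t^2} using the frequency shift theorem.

L{e^(at)·t^n} = n!/(s-a)^(n+1), so L{e^(10t)·t^2} = 2/(s-10)^3

Final answer: 2/(s-10)^3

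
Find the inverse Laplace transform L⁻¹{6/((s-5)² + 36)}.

Using frequency shift, L⁻¹{6/((s-5)² + 36)} = e^(5t)·sin(6t)

Final answer: e^(5t)·sin(6t)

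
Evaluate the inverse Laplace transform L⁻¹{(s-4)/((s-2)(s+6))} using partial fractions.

Using partial fractions, f(t) = (-2e^(2t) + 10e^(-6t))/8

Final answer: (-2e^(2t) + 10e^(-6t))/8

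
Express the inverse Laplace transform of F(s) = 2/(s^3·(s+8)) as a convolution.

2/(s^3·(s+8)) = (2/s^3)·(1/(s+8)) = L{t^2}·L{e^(-8t)}. So f(t) = t^2*e^(-8t) = ∫₀ᵗ τ^2·e^(-8(t-τ)) dτ

Final answer: ∫₀ᵗ τ^2·e^(-8(t-τ)) dτ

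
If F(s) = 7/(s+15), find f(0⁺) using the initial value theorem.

f(0⁺) = lim_{s→∞} s·7/(s+15) = lim_{s→∞} 7s/(s+15) = 7

Final answer: 7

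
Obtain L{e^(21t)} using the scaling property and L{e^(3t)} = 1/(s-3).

Using L{f(at)} = (1/a)F(s/a) with a=7 and f(t) = e^(3t): L{e^(21t)} = (1/7) · 1/((s/7)-3) = (1/7) · 7/(s-21) = 1/(s-21)

Final answer: 1/(s-21)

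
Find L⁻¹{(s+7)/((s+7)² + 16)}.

Using frequency shift: L⁻¹{(s-a)/((s-a)² + b²)} = e^(at)cos(bt). Here a=-7, b=4

Final answer: e^(-7t)·cos(4t)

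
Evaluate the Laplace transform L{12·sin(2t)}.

L{sin(ωt)} = ω/(s² + ω²), so L{sin(2t)} = 2/(s² + 4). Then L{12·sin(2t)} = 12·2/(s² + 4) = 24/(s² + 4)

Final answer: 24/(s² + 4)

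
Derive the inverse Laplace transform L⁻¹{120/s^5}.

L⁻¹{n!/s^(n+1)} = t^n with n=4. So L⁻¹{24/s^5} = t^4, and L⁻¹{120/s^5} = (120/24)·t^4 = 5·t^4

Final answer: 5·t^4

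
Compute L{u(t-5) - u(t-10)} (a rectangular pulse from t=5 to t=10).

L{u(t-a)} = e^(-as)/s. L{u(t-5) - u(t-10)} = (e^(-5s) - e^(-10s))/s

Final answer: (e^(-5s) - e^(-10s))/s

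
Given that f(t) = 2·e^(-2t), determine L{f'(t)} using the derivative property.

f(0) = 2, F(s) = 2/(s+2). L{f'(t)} = s·F(s) - f(0) = 2s/(s+2) - 2 = (2s - 2(s+2))/(s+2) = -4/(s+2)

Final answer: -4/(s+2)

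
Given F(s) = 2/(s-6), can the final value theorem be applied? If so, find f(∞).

sF(s) = 2s/(s-6) has a pole at s = 6 in the right half-plane. Theorem does NOT apply (unstable system; f(t) = 2·e^(6t) grows without bound).

Final answer: Not applicable (unstable)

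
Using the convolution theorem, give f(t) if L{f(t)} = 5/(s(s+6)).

5/(s(s+6)) = (5/s)·(1/(s+6)) = L{5}·L{e^(-6t)}. By convolution, f(t) = 5*e^(-6t) = ∫₀ᵗ 5·e^(-6τ) dτ = 5·(1 - e^(-6t))/6

Final answer: 5·(1 - e^(-6t))/6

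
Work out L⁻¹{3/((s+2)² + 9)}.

Form: b/((s-a)² + b²) → e^(at)sin(bt). With a=-2, b=3

Final answer: e^(-2t)·sin(3t)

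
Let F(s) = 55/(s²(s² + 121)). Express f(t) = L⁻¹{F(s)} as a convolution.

55/(s²(s² + 121)) = (1/s²)·(55/(s² + 121)) = L{t}·L{5·sin(11t)}. So f(t) = t*(5·sin(11t)) = ∫₀ᵗ 5τ·sin(11(t-τ)) dτ

Final answer: ∫₀ᵗ 5τ·sin(11(t-τ)) dτ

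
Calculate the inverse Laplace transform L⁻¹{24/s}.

L⁻¹{c/s} = c, so L⁻¹{24/s} = 24

Final answer: 24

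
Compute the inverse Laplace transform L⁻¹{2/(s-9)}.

L⁻¹{1/(s-a)} = e^(at), so L⁻¹{1/(s-9)} = e^(9t), and L⁻¹{2/(s-9)} = 2·e^(9t)

Final answer: 2·e^(9t)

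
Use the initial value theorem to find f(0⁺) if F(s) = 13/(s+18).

f(0⁺) = lim_{s→∞} s·13/(s+18) = lim_{s→∞} 13s/(s+18) = 13

Final answer: 13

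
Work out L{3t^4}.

L{t^n} = n!/s^(n+1). So L{3t^4} = 3·4!/s^5 = 72/s^5

Final answer: 72/s^5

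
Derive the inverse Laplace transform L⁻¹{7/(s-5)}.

L⁻¹{1/(s-a)} = e^(at), so L⁻¹{1/(s-5)} = e^(5t), and L⁻¹{7/(s-5)} = 7·e^(5t)

Final answer: 7·e^(5t)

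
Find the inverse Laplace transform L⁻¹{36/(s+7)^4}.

L⁻¹{n!/(s-a)^(n+1)} = t^n·e^(at) with n=3, a=-7. So L⁻¹{6/(s+7)^4} = t^3·e^(-7t), and L⁻¹{36/(s+7)^4} = (36/6)·t^3·e^(-7t) = 6·t^3·e^(-7t)

Final answer: 6·t^3·e^(-7t)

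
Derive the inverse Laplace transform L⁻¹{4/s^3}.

L⁻¹{n!/s^(n+1)} = t^n with n=2. So L⁻¹{2/s^3} = t^2, and L⁻¹{4/s^3} = (4/2)·t^2 = 2·t^2

Final answer: 2·t^2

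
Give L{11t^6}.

L{t^n} = n!/s^(n+1). So L{11t^6} = 11·6!/s^7 = 7920/s^7

Final answer: 7920/s^7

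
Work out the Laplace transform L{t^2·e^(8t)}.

L{t^n·e^(at)} = n!/(s-a)^(n+1), so L{t^2·e^(8t)} = 2/(s-8)^3

Final answer: 2/(s-8)^3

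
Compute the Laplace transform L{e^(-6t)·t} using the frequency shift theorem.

L{e^(at)·t^n} = n!/(s-a)^(n+1), so L{e^(-6t)·t} = 1/(s+6)^2

Final answer: 1/(s+6)^2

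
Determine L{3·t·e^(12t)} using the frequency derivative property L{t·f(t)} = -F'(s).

L{e^(12t)} = 1/(s-12). By frequency derivative: L{t·e^(12t)} = -d/ds[1/(s-12)] = -(-1)/(s-12)² = 1/(s-12)². Then L{3·t·e^(12t)} = 3·1/(s-12)² = 3/(s-12)²

Final answer: 3/(s-12)²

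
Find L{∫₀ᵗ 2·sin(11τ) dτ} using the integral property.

L{∫₀ᵗ f(τ)dτ} = F(s)/s with F(s) = 22/(s² + 121), so the result is (22/(s² + 121))/s = 22/(s(s² + 121))

Final answer: 22/(s(s² + 121))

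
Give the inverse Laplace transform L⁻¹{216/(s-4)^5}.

L⁻¹{n!/(s-a)^(n+1)} = t^n·e^(at) with n=4, a=4. So L⁻¹{24/(s-4)^5} = t^4·e^(4t), and L⁻¹{216/(s-4)^5} = (216/24)·t^4·e^(4t) = 9·t^4·e^(4t)

Final answer: 9·t^4·e^(4t)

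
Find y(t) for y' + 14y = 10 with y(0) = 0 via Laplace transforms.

sY + 14Y = 10/s. Y = 10/(s(s+14)). Partial fractions: Y = 5/7/s - 5/7/(s+14)

Final answer: y(t) = 5/7(1 - e^(-14t))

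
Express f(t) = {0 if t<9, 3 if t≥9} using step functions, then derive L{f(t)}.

f(t) = 3·u(t-9). L{u(t-9)} = e^(-9s)/s, so L{f(t)} = 3·e^(-9s)/s

Final answer: 3·e^(-9s)/s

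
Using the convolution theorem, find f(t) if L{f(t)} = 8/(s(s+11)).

8/(s(s+11)) = (8/s)·(1/(s+11)) = L{8}·L{e^(-11t)}. By convolution, f(t) = 8*e^(-11t) = ∫₀ᵗ 8·e^(-11τ) dτ = 8·(1 - e^(-11t))/11

Final answer: 8·(1 - e^(-11t))/11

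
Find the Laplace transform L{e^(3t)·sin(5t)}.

L{e^(at)·sin(ωt)} = ω/((s-a)² + ω²), so L{e^(3t)·sin(5t)} = 5/((s-3)² + 25)

Final answer: 5/((s-3)² + 25)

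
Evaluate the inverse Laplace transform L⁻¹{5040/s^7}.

L⁻¹{n!/s^(n+1)} = t^n with n=6. So L⁻¹{720/s^7} = t^6, and L⁻¹{5040/s^7} = (5040/720)·t^6 = 7·t^6

Final answer: 7·t^6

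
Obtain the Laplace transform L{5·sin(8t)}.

L{sin(ωt)} = ω/(s² + ω²), so L{sin(8t)} = 8/(s² + 64). Then L{5·sin(8t)} = 5·8/(s² + 64) = 40/(s² + 64)

Final answer: 40/(s² + 64)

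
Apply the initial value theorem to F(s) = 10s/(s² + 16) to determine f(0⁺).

f(0⁺) = lim_{s→∞} s·10s/(s² + 16) = lim_{s→∞} 10s²/(s² + 16) = 10

Final answer: 10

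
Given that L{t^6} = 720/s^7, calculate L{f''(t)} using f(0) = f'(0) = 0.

L{f''(t)} = s²F(s) - sf(0) - f'(0) = s²·720/s^7 - 0 - 0 = 720/s^5

Final answer: 720/s^5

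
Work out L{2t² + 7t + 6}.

L{2t² + 7t + 6} = 2·2/s³ + 7/s² + 6/s = 4/s³ + 7/s² + 6/s

Final answer: 4/s³ + 7/s² + 6/s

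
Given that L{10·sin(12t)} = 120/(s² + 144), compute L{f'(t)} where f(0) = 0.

L{f'(t)} = s·F(s) - f(0) = s·120/(s² + 144) - 0 = 120s/(s² + 144)

Final answer: 120s/(s² + 144)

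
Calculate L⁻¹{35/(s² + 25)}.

This is the form c·a/(s² + a²) with a = 5, c = 7. L⁻¹ = 7·sin(5t)

Final answer: 7·sin(5t)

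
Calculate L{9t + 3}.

L{9t + 3} = 9·L{t} + 3·L{1} = 9/s² + 3/s

Final answer: 9/s² + 3/s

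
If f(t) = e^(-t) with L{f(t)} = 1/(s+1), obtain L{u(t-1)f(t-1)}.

Time shift theorem: L{u(t-a)f(t-a)} = e^(-as)F(s). Here a=1, F(s) = 1/(s+1), so L{u(t-1)f(t-1)} = e^(-s)·1/(s+1)

Final answer: e^(-s)·1/(s+1)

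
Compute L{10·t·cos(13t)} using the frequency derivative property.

L{cos(13t)} = s/(s² + 169). Derivative: d/ds[s/(s² + 169)] = [(s² + 169) - s·2s]/(s² + 169)² = (169 - s²)/(s² + 169)². So L{t·cos(13t)} = -F'(s) = (s² - 169)/(s² + 169)². Then L{10·t·cos(13t)} = 10·(s² - 169)/(s² + 169)²

Final answer: 10·(s² - 169)/(s² + 169)²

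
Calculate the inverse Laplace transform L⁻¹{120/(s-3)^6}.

L⁻¹{n!/(s-a)^(n+1)} = t^n·e^(at), so L⁻¹{120/(s-3)^6} = t^5·e^(3t)

Final answer: t^5·e^(3t)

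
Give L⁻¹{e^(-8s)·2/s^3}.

L⁻¹{2/s^3} = t^2. By the time shift theorem, L⁻¹{e^(-as)F(s)} = u(t-a)f(t-a) with a=8, so L⁻¹{e^(-8s)·2/s^3} = u(t-8)·(t-8)^2

Final answer: u(t-8)·(t-8)^2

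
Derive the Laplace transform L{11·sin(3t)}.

L{sin(ωt)} = ω/(s² + ω²), so L{sin(3t)} = 3/(s² + 9). Then L{11·sin(3t)} = 11·3/(s² + 9) = 33/(s² + 9)

Final answer: 33/(s² + 9)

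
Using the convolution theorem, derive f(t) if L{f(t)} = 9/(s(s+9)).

9/(s(s+9)) = (9/s)·(1/(s+9)) = L{9}·L{e^(-9t)}. By convolution, f(t) = 9*e^(-9t) = ∫₀ᵗ 9·e^(-9τ) dτ = 9·(1 - e^(-9t))/9

Final answer: 9·(1 - e^(-9t))/9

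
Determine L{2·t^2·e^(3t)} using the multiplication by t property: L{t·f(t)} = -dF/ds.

Using L{t^n·e^(at)} = n!/(s-a)^(n+1), L{t^2·e^(3t)} = 2/(s-3)^3, so L{2·t^2·e^(3t)} = 2·2/(s-3)^3 = 4/(s-3)^3

Final answer: 4/(s-3)^3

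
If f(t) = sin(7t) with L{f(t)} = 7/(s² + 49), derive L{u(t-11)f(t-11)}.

Time shift theorem: L{u(t-a)f(t-a)} = e^(-as)F(s). Here a=11, F(s) = 7/(s² + 49), so L{u(t-11)f(t-11)} = e^(-11s)·7/(s² + 49)

Final answer: e^(-11s)·7/(s² + 49)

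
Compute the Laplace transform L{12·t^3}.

L{t^n} = n!/s^(n+1), so L{t^3} = 6/s^4. Then L{12·t^3} = 12·6/s^4 = 72/s^4

Final answer: 72/s^4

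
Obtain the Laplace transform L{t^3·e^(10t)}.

L{t^n·e^(at)} = n!/(s-a)^(n+1), so L{t^3·e^(10t)} = 6/(s-10)^4

Final answer: 6/(s-10)^4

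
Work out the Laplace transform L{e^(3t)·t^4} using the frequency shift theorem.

L{e^(at)·t^n} = n!/(s-a)^(n+1), so L{e^(3t)·t^4} = 24/(s-3)^5

Final answer: 24/(s-3)^5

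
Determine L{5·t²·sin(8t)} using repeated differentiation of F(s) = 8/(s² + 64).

F(s) = 8/(s² + 64). F'(s) = -16s/(s² + 64)². F''(s) = -16(64 - 3s²)/(s² + 64)³ = (48s² - 1024)/(s² + 64)³. So L{t²·sin(8t)} = (-1)² F''(s) = (48s² - 1024)/(s² + 64)³. Then L{5·t²·sin(8t)} = 5·(48s² - 1024)/(s² + 64)³ = (240s² - 5120)/(s² + 64)³

Final answer: (240s² - 5120)/(s² + 64)³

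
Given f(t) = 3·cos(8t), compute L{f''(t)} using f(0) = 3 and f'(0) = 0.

F(s) = 3s/(s² + 64). L{f''(t)} = s²F(s) - sf(0) - f'(0) = 3s³/(s² + 64) - 3s = (3s³ - 3s(s² + 64))/(s² + 64) = -192s/(s² + 64)

Final answer: -192s/(s² + 64)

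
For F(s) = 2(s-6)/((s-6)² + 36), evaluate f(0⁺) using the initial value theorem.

f(0⁺) = lim_{s→∞} sF(s) = lim_{s→∞} 2s(s-6)/((s-6)² + 36) = 2

Final answer: 2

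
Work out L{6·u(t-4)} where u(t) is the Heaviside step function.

L{u(t-a)} = e^(-as)/s. Here a=4, so L{u(t-4)} = e^(-4s)/s, and L{6·u(t-4)} = 6·e^(-4s)/s

Final answer: 6·e^(-4s)/s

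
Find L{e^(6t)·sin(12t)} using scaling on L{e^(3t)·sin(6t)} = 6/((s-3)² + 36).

Scaling with a=2: L{e^(6t)·sin(12t)} = (1/2) · 6/((s/2-3)² + 36). Simplifying: 12/((s-6)² + 144)

Final answer: 12/((s-6)² + 144)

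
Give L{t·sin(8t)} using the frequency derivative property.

L{sin(8t)} = 8/(s² + 64). By L{t·f(t)} = -F'(s): -d/ds[8/(s² + 64)] = -(8)·(-2s)/(s² + 64)² = 16s/(s² + 64)²

Final answer: 16s/(s² + 64)²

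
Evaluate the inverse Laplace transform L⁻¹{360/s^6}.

L⁻¹{n!/s^(n+1)} = t^n with n=5. So L⁻¹{120/s^6} = t^5, and L⁻¹{360/s^6} = (360/120)·t^5 = 3·t^5

Final answer: 3·t^5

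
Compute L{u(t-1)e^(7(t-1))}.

u(t-a)f(t-a) with f(t)=e^(7t). L{e^(7t)} = 1/(s-7). By time shift: e^(-s)/(s-7)

Final answer: e^(-s)/(s-7)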